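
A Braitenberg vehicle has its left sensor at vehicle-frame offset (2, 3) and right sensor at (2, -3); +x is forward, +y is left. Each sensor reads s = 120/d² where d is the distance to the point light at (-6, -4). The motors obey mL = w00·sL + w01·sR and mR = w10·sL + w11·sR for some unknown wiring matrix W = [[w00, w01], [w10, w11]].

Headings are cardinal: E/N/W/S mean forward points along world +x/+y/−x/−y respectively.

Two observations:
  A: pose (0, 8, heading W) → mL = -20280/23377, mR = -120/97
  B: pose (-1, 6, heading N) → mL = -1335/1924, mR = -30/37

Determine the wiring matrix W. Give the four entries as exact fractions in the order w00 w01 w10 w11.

-1/2 -1/2 -1 0

obs A: pose=(0,8,W) → sL=120/97, sR=120/241, mL=-20280/23377, mR=-120/97
obs B: pose=(-1,6,N) → sL=30/37, sR=15/26, mL=-1335/1924, mR=-30/37
sensor matrix S = [[120/97, 120/241], [30/37, 15/26]]; det S = 3485700/11244337
solve [mL_A; mL_B] = S·[w00; w01] and [mR_A; mR_B] = S·[w10; w11]:
  w00 = -1/2, w01 = -1/2, w10 = -1, w11 = 0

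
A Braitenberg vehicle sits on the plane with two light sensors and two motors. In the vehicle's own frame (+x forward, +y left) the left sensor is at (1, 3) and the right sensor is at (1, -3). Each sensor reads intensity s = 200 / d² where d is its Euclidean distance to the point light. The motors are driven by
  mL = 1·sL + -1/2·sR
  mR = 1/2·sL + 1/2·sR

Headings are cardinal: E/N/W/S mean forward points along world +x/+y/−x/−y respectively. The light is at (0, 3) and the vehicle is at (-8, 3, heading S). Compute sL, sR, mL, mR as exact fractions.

100/13 100/61 5450/793 3700/793

left sensor world pos  = (-5, 2); dL² = 26
right sensor world pos = (-11, 2); dR² = 122
sL = 200/26 = 100/13
sR = 200/122 = 100/61
mL = 1·sL + -1/2·sR = 5450/793
mR = 1/2·sL + 1/2·sR = 3700/793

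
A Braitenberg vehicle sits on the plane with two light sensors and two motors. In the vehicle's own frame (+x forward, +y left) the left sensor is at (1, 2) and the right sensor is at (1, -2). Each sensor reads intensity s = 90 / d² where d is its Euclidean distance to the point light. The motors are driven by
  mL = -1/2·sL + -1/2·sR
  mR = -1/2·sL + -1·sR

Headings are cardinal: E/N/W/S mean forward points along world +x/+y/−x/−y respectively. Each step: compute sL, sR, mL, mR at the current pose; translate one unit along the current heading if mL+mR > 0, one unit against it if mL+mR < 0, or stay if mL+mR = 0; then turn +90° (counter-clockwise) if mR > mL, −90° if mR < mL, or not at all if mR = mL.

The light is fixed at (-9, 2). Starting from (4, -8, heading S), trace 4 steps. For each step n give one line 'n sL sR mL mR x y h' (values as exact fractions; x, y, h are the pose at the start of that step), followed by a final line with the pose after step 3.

n=0: pose=(4,-8,S); sL=45/173, sR=45/121; mL=-6615/20933, mR=-21015/41866; mL+mR=-34245/41866 → advance -1; mR−mL=-45/242 → turn -1·90°
n=1: pose=(4,-7,W); sL=18/53, sR=90/193; mL=-4122/10229, mR=-6507/10229; mL+mR=-10629/10229 → advance -1; mR−mL=-45/193 → turn -1·90°
n=2: pose=(5,-7,N); sL=45/104, sR=9/32; mL=-297/832, mR=-207/416; mL+mR=-711/832 → advance -1; mR−mL=-9/64 → turn -1·90°
n=3: pose=(5,-8,E); sL=90/289, sR=10/41; mL=-3290/11849, mR=-4735/11849; mL+mR=-8025/11849 → advance -1; mR−mL=-5/41 → turn -1·90°

0 45/173 45/121 -6615/20933 -21015/41866 4 -8 S
1 18/53 90/193 -4122/10229 -6507/10229 4 -7 W
2 45/104 9/32 -297/832 -207/416 5 -7 N
3 90/289 10/41 -3290/11849 -4735/11849 5 -8 E
final 4 -8 S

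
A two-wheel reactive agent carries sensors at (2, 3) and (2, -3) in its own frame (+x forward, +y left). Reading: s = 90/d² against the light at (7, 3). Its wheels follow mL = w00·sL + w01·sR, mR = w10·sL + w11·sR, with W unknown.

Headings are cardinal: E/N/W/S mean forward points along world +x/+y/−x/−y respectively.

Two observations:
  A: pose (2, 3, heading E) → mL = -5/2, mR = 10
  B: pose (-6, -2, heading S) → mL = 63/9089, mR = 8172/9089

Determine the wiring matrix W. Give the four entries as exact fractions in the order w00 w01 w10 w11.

obs A: pose=(2,3,E) → sL=5, sR=5, mL=-5/2, mR=10
obs B: pose=(-6,-2,S) → sL=90/149, sR=18/61, mL=63/9089, mR=8172/9089
sensor matrix S = [[5, 5], [90/149, 18/61]]; det S = -14040/9089
solve [mL_A; mL_B] = S·[w00; w01] and [mR_A; mR_B] = S·[w10; w11]:
  w00 = 1/2, w01 = -1, w10 = 1, w11 = 1

1/2 -1 1 1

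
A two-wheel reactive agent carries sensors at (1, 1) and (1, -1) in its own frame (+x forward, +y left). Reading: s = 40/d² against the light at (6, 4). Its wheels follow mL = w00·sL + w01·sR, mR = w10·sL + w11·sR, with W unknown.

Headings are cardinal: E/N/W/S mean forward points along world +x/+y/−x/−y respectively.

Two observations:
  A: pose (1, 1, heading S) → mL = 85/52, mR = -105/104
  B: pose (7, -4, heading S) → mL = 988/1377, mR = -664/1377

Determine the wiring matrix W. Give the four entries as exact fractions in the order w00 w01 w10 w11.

1 1/2 -1/2 -1/2

obs A: pose=(1,1,S) → sL=5/4, sR=10/13, mL=85/52, mR=-105/104
obs B: pose=(7,-4,S) → sL=8/17, sR=40/81, mL=988/1377, mR=-664/1377
sensor matrix S = [[5/4, 10/13], [8/17, 40/81]]; det S = 4570/17901
solve [mL_A; mL_B] = S·[w00; w01] and [mR_A; mR_B] = S·[w10; w11]:
  w00 = 1, w01 = 1/2, w10 = -1/2, w11 = -1/2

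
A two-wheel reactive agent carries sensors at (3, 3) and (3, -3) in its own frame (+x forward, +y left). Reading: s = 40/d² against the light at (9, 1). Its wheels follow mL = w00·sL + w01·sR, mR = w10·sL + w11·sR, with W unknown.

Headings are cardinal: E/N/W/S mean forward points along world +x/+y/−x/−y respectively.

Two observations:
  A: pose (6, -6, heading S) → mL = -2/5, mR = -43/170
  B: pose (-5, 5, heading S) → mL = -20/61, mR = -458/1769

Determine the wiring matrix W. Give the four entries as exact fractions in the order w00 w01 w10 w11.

obs A: pose=(6,-6,S) → sL=2/5, sR=5/17, mL=-2/5, mR=-43/170
obs B: pose=(-5,5,S) → sL=20/61, sR=4/29, mL=-20/61, mR=-458/1769
sensor matrix S = [[2/5, 5/17], [20/61, 4/29]]; det S = -6204/150365
solve [mL_A; mL_B] = S·[w00; w01] and [mR_A; mR_B] = S·[w10; w11]:
  w00 = -1, w01 = 0, w10 = -1, w11 = 1/2

-1 0 -1 1/2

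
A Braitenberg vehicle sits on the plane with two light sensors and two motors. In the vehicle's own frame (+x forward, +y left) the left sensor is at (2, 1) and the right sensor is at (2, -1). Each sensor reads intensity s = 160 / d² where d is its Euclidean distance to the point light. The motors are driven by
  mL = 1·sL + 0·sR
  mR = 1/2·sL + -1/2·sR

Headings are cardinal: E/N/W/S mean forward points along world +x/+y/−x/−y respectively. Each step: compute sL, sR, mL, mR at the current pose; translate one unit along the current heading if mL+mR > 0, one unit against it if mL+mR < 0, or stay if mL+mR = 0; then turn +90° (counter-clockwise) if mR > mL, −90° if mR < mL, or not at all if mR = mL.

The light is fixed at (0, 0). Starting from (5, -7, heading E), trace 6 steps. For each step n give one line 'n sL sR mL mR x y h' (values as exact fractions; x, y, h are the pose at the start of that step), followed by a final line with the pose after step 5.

n=0: pose=(5,-7,E); sL=32/17, sR=160/113; mL=32/17, mR=448/1921; mL+mR=4064/1921 → advance +1; mR−mL=-3168/1921 → turn -1·90°
n=1: pose=(6,-7,S); sL=16/13, sR=80/53; mL=16/13, mR=-96/689; mL+mR=752/689 → advance +1; mR−mL=-944/689 → turn -1·90°
n=2: pose=(6,-8,W); sL=160/97, sR=32/13; mL=160/97, mR=-512/1261; mL+mR=1568/1261 → advance +1; mR−mL=-2592/1261 → turn -1·90°
n=3: pose=(5,-8,N); sL=40/13, sR=20/9; mL=40/13, mR=50/117; mL+mR=410/117 → advance +1; mR−mL=-310/117 → turn -1·90°
n=4: pose=(5,-7,E); sL=32/17, sR=160/113; mL=32/17, mR=448/1921; mL+mR=4064/1921 → advance +1; mR−mL=-3168/1921 → turn -1·90°
n=5: pose=(6,-7,S); sL=16/13, sR=80/53; mL=16/13, mR=-96/689; mL+mR=752/689 → advance +1; mR−mL=-944/689 → turn -1·90°

0 32/17 160/113 32/17 448/1921 5 -7 E
1 16/13 80/53 16/13 -96/689 6 -7 S
2 160/97 32/13 160/97 -512/1261 6 -8 W
3 40/13 20/9 40/13 50/117 5 -8 N
4 32/17 160/113 32/17 448/1921 5 -7 E
5 16/13 80/53 16/13 -96/689 6 -7 S
final 6 -8 W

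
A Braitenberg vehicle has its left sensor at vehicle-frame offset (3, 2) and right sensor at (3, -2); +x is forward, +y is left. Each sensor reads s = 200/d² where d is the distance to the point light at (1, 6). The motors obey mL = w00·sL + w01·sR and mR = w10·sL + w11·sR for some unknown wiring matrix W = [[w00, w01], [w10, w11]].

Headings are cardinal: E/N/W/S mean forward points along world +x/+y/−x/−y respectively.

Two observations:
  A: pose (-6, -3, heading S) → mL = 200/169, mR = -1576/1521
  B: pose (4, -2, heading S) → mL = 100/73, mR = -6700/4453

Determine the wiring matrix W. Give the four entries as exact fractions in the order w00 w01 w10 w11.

1 0 -1/2 -1/2

obs A: pose=(-6,-3,S) → sL=200/169, sR=8/9, mL=200/169, mR=-1576/1521
obs B: pose=(4,-2,S) → sL=100/73, sR=100/61, mL=100/73, mR=-6700/4453
sensor matrix S = [[200/169, 8/9], [100/73, 100/61]]; det S = 4892800/6773013
solve [mL_A; mL_B] = S·[w00; w01] and [mR_A; mR_B] = S·[w10; w11]:
  w00 = 1, w01 = 0, w10 = -1/2, w11 = -1/2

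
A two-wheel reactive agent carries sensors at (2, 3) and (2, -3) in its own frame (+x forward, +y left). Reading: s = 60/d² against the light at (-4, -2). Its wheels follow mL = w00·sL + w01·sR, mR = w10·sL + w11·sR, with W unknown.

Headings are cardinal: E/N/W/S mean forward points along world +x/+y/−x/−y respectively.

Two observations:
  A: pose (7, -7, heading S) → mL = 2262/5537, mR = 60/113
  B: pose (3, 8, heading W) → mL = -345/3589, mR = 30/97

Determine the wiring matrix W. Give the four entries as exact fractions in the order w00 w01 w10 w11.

obs A: pose=(7,-7,S) → sL=12/49, sR=60/113, mL=2262/5537, mR=60/113
obs B: pose=(3,8,W) → sL=30/37, sR=30/97, mL=-345/3589, mR=30/97
sensor matrix S = [[12/49, 60/113], [30/37, 30/97]]; det S = -7050240/19872293
solve [mL_A; mL_B] = S·[w00; w01] and [mR_A; mR_B] = S·[w10; w11]:
  w00 = -1/2, w01 = 1, w10 = 0, w11 = 1

-1/2 1 0 1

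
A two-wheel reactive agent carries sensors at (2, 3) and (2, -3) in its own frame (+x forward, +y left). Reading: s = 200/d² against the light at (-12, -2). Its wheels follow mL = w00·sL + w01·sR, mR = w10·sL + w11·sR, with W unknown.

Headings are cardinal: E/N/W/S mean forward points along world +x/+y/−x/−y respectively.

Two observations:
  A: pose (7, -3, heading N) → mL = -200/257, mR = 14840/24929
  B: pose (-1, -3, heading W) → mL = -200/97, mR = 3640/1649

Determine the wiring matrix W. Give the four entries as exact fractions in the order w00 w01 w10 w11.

obs A: pose=(7,-3,N) → sL=200/257, sR=40/97, mL=-200/257, mR=14840/24929
obs B: pose=(-1,-3,W) → sL=200/97, sR=40/17, mL=-200/97, mR=3640/1649
sensor matrix S = [[200/257, 40/97], [200/97, 40/17]]; det S = 40320000/41107921
solve [mL_A; mL_B] = S·[w00; w01] and [mR_A; mR_B] = S·[w10; w11]:
  w00 = -1, w01 = 0, w10 = 1/2, w11 = 1/2

-1 0 1/2 1/2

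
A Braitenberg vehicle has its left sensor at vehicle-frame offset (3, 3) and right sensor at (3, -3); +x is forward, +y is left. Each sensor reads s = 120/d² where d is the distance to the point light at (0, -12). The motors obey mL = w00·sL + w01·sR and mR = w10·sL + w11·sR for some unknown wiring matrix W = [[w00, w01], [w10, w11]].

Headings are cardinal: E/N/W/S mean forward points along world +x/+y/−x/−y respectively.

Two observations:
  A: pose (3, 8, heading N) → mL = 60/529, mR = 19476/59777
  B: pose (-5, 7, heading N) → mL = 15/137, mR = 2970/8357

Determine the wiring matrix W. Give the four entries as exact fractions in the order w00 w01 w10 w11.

1/2 0 1/2 1

obs A: pose=(3,8,N) → sL=120/529, sR=24/113, mL=60/529, mR=19476/59777
obs B: pose=(-5,7,N) → sL=30/137, sR=15/61, mL=15/137, mR=2970/8357
sensor matrix S = [[120/529, 24/113], [30/137, 15/61]]; det S = 4632120/499556389
solve [mL_A; mL_B] = S·[w00; w01] and [mR_A; mR_B] = S·[w10; w11]:
  w00 = 1/2, w01 = 0, w10 = 1/2, w11 = 1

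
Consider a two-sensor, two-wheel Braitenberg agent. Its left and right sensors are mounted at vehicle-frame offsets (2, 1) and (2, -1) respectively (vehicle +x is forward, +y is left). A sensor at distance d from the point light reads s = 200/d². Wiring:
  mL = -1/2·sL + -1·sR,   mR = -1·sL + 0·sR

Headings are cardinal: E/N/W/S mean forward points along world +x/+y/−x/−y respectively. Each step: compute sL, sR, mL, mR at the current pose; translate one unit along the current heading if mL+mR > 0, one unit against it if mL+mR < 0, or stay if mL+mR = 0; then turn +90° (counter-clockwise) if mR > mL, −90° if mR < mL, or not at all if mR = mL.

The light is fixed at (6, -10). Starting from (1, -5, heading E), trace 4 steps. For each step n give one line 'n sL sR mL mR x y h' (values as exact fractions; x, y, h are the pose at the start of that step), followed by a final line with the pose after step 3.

n=0: pose=(1,-5,E); sL=40/9, sR=8; mL=-92/9, mR=-40/9; mL+mR=-44/3 → advance -1; mR−mL=52/9 → turn +1·90°
n=1: pose=(0,-5,N); sL=100/49, sR=100/37; mL=-6750/1813, mR=-100/49; mL+mR=-10450/1813 → advance -1; mR−mL=3050/1813 → turn +1·90°
n=2: pose=(0,-6,W); sL=200/73, sR=200/89; mL=-23500/6497, mR=-200/73; mL+mR=-41300/6497 → advance -1; mR−mL=5700/6497 → turn +1·90°
n=3: pose=(1,-6,S); sL=10, sR=5; mL=-10, mR=-10; mL+mR=-20 → advance -1; mR−mL=0 → turn +0·90°

0 40/9 8 -92/9 -40/9 1 -5 E
1 100/49 100/37 -6750/1813 -100/49 0 -5 N
2 200/73 200/89 -23500/6497 -200/73 0 -6 W
3 10 5 -10 -10 1 -6 S
final 1 -5 S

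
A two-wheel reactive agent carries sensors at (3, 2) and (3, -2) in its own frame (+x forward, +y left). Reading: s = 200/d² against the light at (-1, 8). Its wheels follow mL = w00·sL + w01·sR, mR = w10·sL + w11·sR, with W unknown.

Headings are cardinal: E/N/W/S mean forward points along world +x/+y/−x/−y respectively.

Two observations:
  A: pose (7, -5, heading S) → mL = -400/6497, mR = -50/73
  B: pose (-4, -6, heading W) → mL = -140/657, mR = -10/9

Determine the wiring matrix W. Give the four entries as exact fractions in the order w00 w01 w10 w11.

1/2 -1/2 0 -1

obs A: pose=(7,-5,S) → sL=50/89, sR=50/73, mL=-400/6497, mR=-50/73
obs B: pose=(-4,-6,W) → sL=50/73, sR=10/9, mL=-140/657, mR=-10/9
sensor matrix S = [[50/89, 50/73], [50/73, 10/9]]; det S = 662000/4268529
solve [mL_A; mL_B] = S·[w00; w01] and [mR_A; mR_B] = S·[w10; w11]:
  w00 = 1/2, w01 = -1/2, w10 = 0, w11 = -1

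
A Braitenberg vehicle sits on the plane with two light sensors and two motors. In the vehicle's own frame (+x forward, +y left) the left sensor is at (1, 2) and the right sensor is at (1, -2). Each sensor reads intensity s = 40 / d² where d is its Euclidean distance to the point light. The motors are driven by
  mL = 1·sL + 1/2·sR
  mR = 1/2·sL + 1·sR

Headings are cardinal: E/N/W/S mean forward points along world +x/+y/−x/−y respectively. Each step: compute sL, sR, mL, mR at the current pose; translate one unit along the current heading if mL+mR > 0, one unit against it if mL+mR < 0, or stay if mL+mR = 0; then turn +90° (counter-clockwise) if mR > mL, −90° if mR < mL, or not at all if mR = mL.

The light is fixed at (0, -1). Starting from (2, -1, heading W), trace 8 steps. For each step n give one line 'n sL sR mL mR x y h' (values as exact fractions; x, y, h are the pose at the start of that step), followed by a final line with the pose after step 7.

n=0: pose=(2,-1,W); sL=8, sR=8; mL=12, mR=12; mL+mR=24 → advance +1; mR−mL=0 → turn +0·90°
n=1: pose=(1,-1,W); sL=10, sR=10; mL=15, mR=15; mL+mR=30 → advance +1; mR−mL=0 → turn +0·90°
n=2: pose=(0,-1,W); sL=8, sR=8; mL=12, mR=12; mL+mR=24 → advance +1; mR−mL=0 → turn +0·90°
n=3: pose=(-1,-1,W); sL=5, sR=5; mL=15/2, mR=15/2; mL+mR=15 → advance +1; mR−mL=0 → turn +0·90°
n=4: pose=(-2,-1,W); sL=40/13, sR=40/13; mL=60/13, mR=60/13; mL+mR=120/13 → advance +1; mR−mL=0 → turn +0·90°
n=5: pose=(-3,-1,W); sL=2, sR=2; mL=3, mR=3; mL+mR=6 → advance +1; mR−mL=0 → turn +0·90°
n=6: pose=(-4,-1,W); sL=40/29, sR=40/29; mL=60/29, mR=60/29; mL+mR=120/29 → advance +1; mR−mL=0 → turn +0·90°
n=7: pose=(-5,-1,W); sL=1, sR=1; mL=3/2, mR=3/2; mL+mR=3 → advance +1; mR−mL=0 → turn +0·90°

0 8 8 12 12 2 -1 W
1 10 10 15 15 1 -1 W
2 8 8 12 12 0 -1 W
3 5 5 15/2 15/2 -1 -1 W
4 40/13 40/13 60/13 60/13 -2 -1 W
5 2 2 3 3 -3 -1 W
6 40/29 40/29 60/29 60/29 -4 -1 W
7 1 1 3/2 3/2 -5 -1 W
final -6 -1 W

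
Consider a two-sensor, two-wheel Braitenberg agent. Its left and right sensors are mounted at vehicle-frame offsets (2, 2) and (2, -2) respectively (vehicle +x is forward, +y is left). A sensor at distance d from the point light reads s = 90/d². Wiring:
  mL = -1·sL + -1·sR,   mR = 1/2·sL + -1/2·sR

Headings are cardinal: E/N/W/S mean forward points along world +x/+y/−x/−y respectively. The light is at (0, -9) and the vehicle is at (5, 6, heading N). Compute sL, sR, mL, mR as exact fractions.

left sensor world pos  = (3, 8); dL² = 298
right sensor world pos = (7, 8); dR² = 338
sL = 90/298 = 45/149
sR = 90/338 = 45/169
mL = -1·sL + -1·sR = -14310/25181
mR = 1/2·sL + -1/2·sR = 450/25181

45/149 45/169 -14310/25181 450/25181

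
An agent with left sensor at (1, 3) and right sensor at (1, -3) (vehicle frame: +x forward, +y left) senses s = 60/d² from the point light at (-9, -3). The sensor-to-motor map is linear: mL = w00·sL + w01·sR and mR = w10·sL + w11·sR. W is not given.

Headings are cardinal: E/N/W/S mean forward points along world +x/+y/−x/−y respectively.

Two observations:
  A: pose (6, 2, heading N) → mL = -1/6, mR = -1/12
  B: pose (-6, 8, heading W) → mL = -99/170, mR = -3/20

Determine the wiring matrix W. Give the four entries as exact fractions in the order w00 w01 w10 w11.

obs A: pose=(6,2,N) → sL=1/3, sR=1/6, mL=-1/6, mR=-1/12
obs B: pose=(-6,8,W) → sL=15/17, sR=3/10, mL=-99/170, mR=-3/20
sensor matrix S = [[1/3, 1/6], [15/17, 3/10]]; det S = -4/85
solve [mL_A; mL_B] = S·[w00; w01] and [mR_A; mR_B] = S·[w10; w11]:
  w00 = -1, w01 = 1, w10 = 0, w11 = -1/2

-1 1 0 -1/2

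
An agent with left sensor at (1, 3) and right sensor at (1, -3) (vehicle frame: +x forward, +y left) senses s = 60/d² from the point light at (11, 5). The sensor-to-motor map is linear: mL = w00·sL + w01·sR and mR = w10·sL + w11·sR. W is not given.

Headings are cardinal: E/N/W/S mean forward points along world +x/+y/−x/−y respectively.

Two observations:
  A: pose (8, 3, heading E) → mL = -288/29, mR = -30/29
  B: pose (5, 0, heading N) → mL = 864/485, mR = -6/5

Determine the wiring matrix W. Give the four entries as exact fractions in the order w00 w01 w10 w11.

-1 1 0 -1/2

obs A: pose=(8,3,E) → sL=12, sR=60/29, mL=-288/29, mR=-30/29
obs B: pose=(5,0,N) → sL=60/97, sR=12/5, mL=864/485, mR=-6/5
sensor matrix S = [[12, 60/29], [60/97, 12/5]]; det S = 387072/14065
solve [mL_A; mL_B] = S·[w00; w01] and [mR_A; mR_B] = S·[w10; w11]:
  w00 = -1, w01 = 1, w10 = 0, w11 = -1/2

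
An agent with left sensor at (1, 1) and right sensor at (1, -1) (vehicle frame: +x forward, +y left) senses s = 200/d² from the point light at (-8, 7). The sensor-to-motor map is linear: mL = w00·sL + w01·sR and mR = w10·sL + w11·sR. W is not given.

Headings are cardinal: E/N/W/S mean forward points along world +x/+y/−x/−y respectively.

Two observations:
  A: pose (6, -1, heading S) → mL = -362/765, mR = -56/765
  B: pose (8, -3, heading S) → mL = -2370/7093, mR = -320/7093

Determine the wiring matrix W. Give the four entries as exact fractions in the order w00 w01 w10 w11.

obs A: pose=(6,-1,S) → sL=100/153, sR=4/5, mL=-362/765, mR=-56/765
obs B: pose=(8,-3,S) → sL=20/41, sR=100/173, mL=-2370/7093, mR=-320/7093
sensor matrix S = [[100/153, 4/5], [20/41, 100/173]]; det S = -13504/1085229
solve [mL_A; mL_B] = S·[w00; w01] and [mR_A; mR_B] = S·[w10; w11]:
  w00 = 1/2, w01 = -1, w10 = 1/2, w11 = -1/2

1/2 -1 1/2 -1/2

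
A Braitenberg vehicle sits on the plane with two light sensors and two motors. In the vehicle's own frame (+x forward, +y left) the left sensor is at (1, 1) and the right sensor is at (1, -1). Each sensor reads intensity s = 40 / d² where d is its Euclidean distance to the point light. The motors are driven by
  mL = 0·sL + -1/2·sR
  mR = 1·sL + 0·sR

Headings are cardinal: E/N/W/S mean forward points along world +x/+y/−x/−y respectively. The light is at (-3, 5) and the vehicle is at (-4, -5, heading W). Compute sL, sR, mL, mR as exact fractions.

8/25 8/17 -4/17 8/25

left sensor world pos  = (-5, -6); dL² = 125
right sensor world pos = (-5, -4); dR² = 85
sL = 40/125 = 8/25
sR = 40/85 = 8/17
mL = 0·sL + -1/2·sR = -4/17
mR = 1·sL + 0·sR = 8/25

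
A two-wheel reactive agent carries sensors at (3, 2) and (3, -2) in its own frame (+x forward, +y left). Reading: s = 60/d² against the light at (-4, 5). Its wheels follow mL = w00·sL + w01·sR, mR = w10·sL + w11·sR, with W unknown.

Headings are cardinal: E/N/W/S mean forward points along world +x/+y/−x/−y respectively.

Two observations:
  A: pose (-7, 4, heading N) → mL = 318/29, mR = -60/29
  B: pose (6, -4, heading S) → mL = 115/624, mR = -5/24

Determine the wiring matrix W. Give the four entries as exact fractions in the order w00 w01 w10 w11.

obs A: pose=(-7,4,N) → sL=60/29, sR=12, mL=318/29, mR=-60/29
obs B: pose=(6,-4,S) → sL=5/24, sR=15/52, mL=115/624, mR=-5/24
sensor matrix S = [[60/29, 12], [5/24, 15/52]]; det S = -1435/754
solve [mL_A; mL_B] = S·[w00; w01] and [mR_A; mR_B] = S·[w10; w11]:
  w00 = -1/2, w01 = 1, w10 = -1, w11 = 0

-1/2 1 -1 0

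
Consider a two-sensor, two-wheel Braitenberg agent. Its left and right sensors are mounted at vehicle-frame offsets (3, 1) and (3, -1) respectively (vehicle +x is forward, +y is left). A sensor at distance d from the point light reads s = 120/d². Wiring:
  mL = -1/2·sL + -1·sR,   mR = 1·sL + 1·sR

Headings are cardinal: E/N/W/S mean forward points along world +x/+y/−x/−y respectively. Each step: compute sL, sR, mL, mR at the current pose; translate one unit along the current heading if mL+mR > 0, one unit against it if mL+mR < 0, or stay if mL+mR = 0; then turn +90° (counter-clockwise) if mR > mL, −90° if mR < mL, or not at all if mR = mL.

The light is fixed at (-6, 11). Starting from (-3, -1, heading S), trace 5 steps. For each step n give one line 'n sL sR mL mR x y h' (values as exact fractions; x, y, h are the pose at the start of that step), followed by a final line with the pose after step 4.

0 120/241 120/229 -42660/55189 56400/55189 -3 -1 S
1 2/3 15/29 -74/87 103/87 -3 -2 E
2 120/109 24/25 -4116/2725 5616/2725 -2 -2 N
3 12/17 60/61 -1386/1037 1752/1037 -2 -1 W
4 120/241 120/229 -42660/55189 56400/55189 -3 -1 S
final -3 -2 E

n=0: pose=(-3,-1,S); sL=120/241, sR=120/229; mL=-42660/55189, mR=56400/55189; mL+mR=60/241 → advance +1; mR−mL=99060/55189 → turn +1·90°
n=1: pose=(-3,-2,E); sL=2/3, sR=15/29; mL=-74/87, mR=103/87; mL+mR=1/3 → advance +1; mR−mL=59/29 → turn +1·90°
n=2: pose=(-2,-2,N); sL=120/109, sR=24/25; mL=-4116/2725, mR=5616/2725; mL+mR=60/109 → advance +1; mR−mL=9732/2725 → turn +1·90°
n=3: pose=(-2,-1,W); sL=12/17, sR=60/61; mL=-1386/1037, mR=1752/1037; mL+mR=6/17 → advance +1; mR−mL=3138/1037 → turn +1·90°
n=4: pose=(-3,-1,S); sL=120/241, sR=120/229; mL=-42660/55189, mR=56400/55189; mL+mR=60/241 → advance +1; mR−mL=99060/55189 → turn +1·90°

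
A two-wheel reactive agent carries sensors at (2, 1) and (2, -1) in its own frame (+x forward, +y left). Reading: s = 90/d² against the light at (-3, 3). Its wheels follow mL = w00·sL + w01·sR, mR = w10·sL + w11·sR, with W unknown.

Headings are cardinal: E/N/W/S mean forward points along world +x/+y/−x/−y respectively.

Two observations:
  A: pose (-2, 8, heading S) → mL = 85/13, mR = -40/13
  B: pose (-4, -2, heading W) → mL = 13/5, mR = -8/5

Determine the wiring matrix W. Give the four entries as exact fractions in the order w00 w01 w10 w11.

obs A: pose=(-2,8,S) → sL=90/13, sR=10, mL=85/13, mR=-40/13
obs B: pose=(-4,-2,W) → sL=2, sR=18/5, mL=13/5, mR=-8/5
sensor matrix S = [[90/13, 10], [2, 18/5]]; det S = 64/13
solve [mL_A; mL_B] = S·[w00; w01] and [mR_A; mR_B] = S·[w10; w11]:
  w00 = -1/2, w01 = 1, w10 = 1, w11 = -1

-1/2 1 1 -1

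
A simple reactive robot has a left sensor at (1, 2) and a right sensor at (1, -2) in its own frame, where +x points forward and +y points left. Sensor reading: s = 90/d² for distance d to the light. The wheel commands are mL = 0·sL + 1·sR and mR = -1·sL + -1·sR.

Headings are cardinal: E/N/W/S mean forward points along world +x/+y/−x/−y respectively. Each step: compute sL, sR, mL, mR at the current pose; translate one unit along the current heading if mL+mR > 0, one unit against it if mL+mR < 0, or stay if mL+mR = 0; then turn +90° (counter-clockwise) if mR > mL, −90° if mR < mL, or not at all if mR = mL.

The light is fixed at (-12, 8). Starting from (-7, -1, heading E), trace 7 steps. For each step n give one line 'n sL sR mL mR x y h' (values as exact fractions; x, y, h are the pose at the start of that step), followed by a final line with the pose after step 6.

0 18/17 90/157 90/157 -4356/2669 -7 -1 E
1 45/68 45/52 45/52 -675/442 -8 -1 S
2 90/109 2 2 -308/109 -8 0 W
3 45/29 45/49 45/49 -3510/1421 -7 0 N
4 18/17 90/157 90/157 -4356/2669 -7 -1 E
5 45/68 45/52 45/52 -675/442 -8 -1 S
6 90/109 2 2 -308/109 -8 0 W
final -7 0 N

n=0: pose=(-7,-1,E); sL=18/17, sR=90/157; mL=90/157, mR=-4356/2669; mL+mR=-18/17 → advance -1; mR−mL=-5886/2669 → turn -1·90°
n=1: pose=(-8,-1,S); sL=45/68, sR=45/52; mL=45/52, mR=-675/442; mL+mR=-45/68 → advance -1; mR−mL=-2115/884 → turn -1·90°
n=2: pose=(-8,0,W); sL=90/109, sR=2; mL=2, mR=-308/109; mL+mR=-90/109 → advance -1; mR−mL=-526/109 → turn -1·90°
n=3: pose=(-7,0,N); sL=45/29, sR=45/49; mL=45/49, mR=-3510/1421; mL+mR=-45/29 → advance -1; mR−mL=-4815/1421 → turn -1·90°
n=4: pose=(-7,-1,E); sL=18/17, sR=90/157; mL=90/157, mR=-4356/2669; mL+mR=-18/17 → advance -1; mR−mL=-5886/2669 → turn -1·90°
n=5: pose=(-8,-1,S); sL=45/68, sR=45/52; mL=45/52, mR=-675/442; mL+mR=-45/68 → advance -1; mR−mL=-2115/884 → turn -1·90°
n=6: pose=(-8,0,W); sL=90/109, sR=2; mL=2, mR=-308/109; mL+mR=-90/109 → advance -1; mR−mL=-526/109 → turn -1·90°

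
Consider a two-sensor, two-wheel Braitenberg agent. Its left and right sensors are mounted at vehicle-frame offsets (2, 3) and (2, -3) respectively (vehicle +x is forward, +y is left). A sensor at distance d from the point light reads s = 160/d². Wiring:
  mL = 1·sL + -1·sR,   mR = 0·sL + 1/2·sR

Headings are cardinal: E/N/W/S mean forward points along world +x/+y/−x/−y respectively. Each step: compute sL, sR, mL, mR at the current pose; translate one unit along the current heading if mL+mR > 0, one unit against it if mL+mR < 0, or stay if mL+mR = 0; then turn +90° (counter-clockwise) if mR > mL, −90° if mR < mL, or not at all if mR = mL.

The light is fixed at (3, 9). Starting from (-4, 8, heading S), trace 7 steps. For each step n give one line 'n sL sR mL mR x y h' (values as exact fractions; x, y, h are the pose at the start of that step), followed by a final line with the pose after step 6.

n=0: pose=(-4,8,S); sL=32/5, sR=160/109; mL=2688/545, mR=80/109; mL+mR=3088/545 → advance +1; mR−mL=-2288/545 → turn -1·90°
n=1: pose=(-4,7,W); sL=80/53, sR=80/41; mL=-960/2173, mR=40/41; mL+mR=1160/2173 → advance +1; mR−mL=3080/2173 → turn +1·90°
n=2: pose=(-5,7,S); sL=160/41, sR=160/137; mL=15360/5617, mR=80/137; mL+mR=18640/5617 → advance +1; mR−mL=-12080/5617 → turn -1·90°
n=3: pose=(-5,6,W); sL=20/17, sR=8/5; mL=-36/85, mR=4/5; mL+mR=32/85 → advance +1; mR−mL=104/85 → turn +1·90°
n=4: pose=(-6,6,S); sL=160/61, sR=160/169; mL=17280/10309, mR=80/169; mL+mR=22160/10309 → advance +1; mR−mL=-12400/10309 → turn -1·90°
n=5: pose=(-6,5,W); sL=16/17, sR=80/61; mL=-384/1037, mR=40/61; mL+mR=296/1037 → advance +1; mR−mL=1064/1037 → turn +1·90°
n=6: pose=(-7,5,S); sL=32/17, sR=32/41; mL=768/697, mR=16/41; mL+mR=1040/697 → advance +1; mR−mL=-496/697 → turn -1·90°

0 32/5 160/109 2688/545 80/109 -4 8 S
1 80/53 80/41 -960/2173 40/41 -4 7 W
2 160/41 160/137 15360/5617 80/137 -5 7 S
3 20/17 8/5 -36/85 4/5 -5 6 W
4 160/61 160/169 17280/10309 80/169 -6 6 S
5 16/17 80/61 -384/1037 40/61 -6 5 W
6 32/17 32/41 768/697 16/41 -7 5 S
final -7 4 W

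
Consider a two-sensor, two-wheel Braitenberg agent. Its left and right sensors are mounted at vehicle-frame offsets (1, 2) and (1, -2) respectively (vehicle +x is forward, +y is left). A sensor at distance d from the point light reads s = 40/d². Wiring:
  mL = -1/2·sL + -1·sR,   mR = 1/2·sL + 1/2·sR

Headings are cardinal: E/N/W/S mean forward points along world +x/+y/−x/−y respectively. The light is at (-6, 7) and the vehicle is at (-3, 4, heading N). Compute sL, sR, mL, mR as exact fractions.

8 40/29 -156/29 136/29

left sensor world pos  = (-5, 5); dL² = 5
right sensor world pos = (-1, 5); dR² = 29
sL = 40/5 = 8
sR = 40/29 = 40/29
mL = -1/2·sL + -1·sR = -156/29
mR = 1/2·sL + 1/2·sR = 136/29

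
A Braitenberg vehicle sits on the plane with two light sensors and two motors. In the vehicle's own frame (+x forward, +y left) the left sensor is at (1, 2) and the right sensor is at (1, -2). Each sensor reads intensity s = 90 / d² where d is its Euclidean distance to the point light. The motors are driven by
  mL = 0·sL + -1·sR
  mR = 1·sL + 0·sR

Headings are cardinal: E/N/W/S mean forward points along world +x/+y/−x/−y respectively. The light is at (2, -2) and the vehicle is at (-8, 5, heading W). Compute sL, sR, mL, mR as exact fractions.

left sensor world pos  = (-9, 3); dL² = 146
right sensor world pos = (-9, 7); dR² = 202
sL = 90/146 = 45/73
sR = 90/202 = 45/101
mL = 0·sL + -1·sR = -45/101
mR = 1·sL + 0·sR = 45/73

45/73 45/101 -45/101 45/73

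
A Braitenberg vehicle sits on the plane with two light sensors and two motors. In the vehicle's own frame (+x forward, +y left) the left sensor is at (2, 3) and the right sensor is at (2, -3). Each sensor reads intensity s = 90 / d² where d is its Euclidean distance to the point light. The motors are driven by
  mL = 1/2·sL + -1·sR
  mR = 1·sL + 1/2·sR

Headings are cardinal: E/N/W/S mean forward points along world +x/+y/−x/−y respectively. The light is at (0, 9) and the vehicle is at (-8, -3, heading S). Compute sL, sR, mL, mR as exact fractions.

90/221 90/317 -5625/70057 38475/70057

left sensor world pos  = (-5, -5); dL² = 221
right sensor world pos = (-11, -5); dR² = 317
sL = 90/221 = 90/221
sR = 90/317 = 90/317
mL = 1/2·sL + -1·sR = -5625/70057
mR = 1·sL + 1/2·sR = 38475/70057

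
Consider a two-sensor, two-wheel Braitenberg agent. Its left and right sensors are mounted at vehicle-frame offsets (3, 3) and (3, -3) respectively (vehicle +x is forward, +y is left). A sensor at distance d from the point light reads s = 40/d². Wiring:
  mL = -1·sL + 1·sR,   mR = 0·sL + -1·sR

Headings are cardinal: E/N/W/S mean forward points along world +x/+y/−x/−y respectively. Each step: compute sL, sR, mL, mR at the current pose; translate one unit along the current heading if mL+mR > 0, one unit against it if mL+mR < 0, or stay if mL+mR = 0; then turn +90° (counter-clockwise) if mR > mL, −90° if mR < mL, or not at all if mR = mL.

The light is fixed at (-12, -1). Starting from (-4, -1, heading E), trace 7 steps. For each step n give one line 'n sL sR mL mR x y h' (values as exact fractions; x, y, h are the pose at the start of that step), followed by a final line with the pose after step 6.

0 4/13 4/13 0 -4/13 -4 -1 E
1 40/109 8/5 672/545 -8/5 -5 -1 S
2 2 5/4 -3/4 -5/4 -5 0 W
3 40/41 40/137 -3840/5617 -40/137 -4 0 N
4 20/17 20/17 0 -20/17 -4 -1 W
5 8/9 40/153 -32/51 -40/153 -3 -1 N
6 10/13 1 3/13 -1 -3 -2 W
final -2 -2 N

n=0: pose=(-4,-1,E); sL=4/13, sR=4/13; mL=0, mR=-4/13; mL+mR=-4/13 → advance -1; mR−mL=-4/13 → turn -1·90°
n=1: pose=(-5,-1,S); sL=40/109, sR=8/5; mL=672/545, mR=-8/5; mL+mR=-40/109 → advance -1; mR−mL=-1544/545 → turn -1·90°
n=2: pose=(-5,0,W); sL=2, sR=5/4; mL=-3/4, mR=-5/4; mL+mR=-2 → advance -1; mR−mL=-1/2 → turn -1·90°
n=3: pose=(-4,0,N); sL=40/41, sR=40/137; mL=-3840/5617, mR=-40/137; mL+mR=-40/41 → advance -1; mR−mL=2200/5617 → turn +1·90°
n=4: pose=(-4,-1,W); sL=20/17, sR=20/17; mL=0, mR=-20/17; mL+mR=-20/17 → advance -1; mR−mL=-20/17 → turn -1·90°
n=5: pose=(-3,-1,N); sL=8/9, sR=40/153; mL=-32/51, mR=-40/153; mL+mR=-8/9 → advance -1; mR−mL=56/153 → turn +1·90°
n=6: pose=(-3,-2,W); sL=10/13, sR=1; mL=3/13, mR=-1; mL+mR=-10/13 → advance -1; mR−mL=-16/13 → turn -1·90°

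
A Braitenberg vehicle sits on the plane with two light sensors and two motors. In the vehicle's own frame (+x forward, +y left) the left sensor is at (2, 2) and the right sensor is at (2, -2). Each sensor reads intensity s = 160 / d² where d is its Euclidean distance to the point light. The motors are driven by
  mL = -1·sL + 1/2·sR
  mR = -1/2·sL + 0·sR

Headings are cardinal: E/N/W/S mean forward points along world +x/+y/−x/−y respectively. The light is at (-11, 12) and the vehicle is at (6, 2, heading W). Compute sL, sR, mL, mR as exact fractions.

left sensor world pos  = (4, 0); dL² = 369
right sensor world pos = (4, 4); dR² = 289
sL = 160/369 = 160/369
sR = 160/289 = 160/289
mL = -1·sL + 1/2·sR = -16720/106641
mR = -1/2·sL + 0·sR = -80/369

160/369 160/289 -16720/106641 -80/369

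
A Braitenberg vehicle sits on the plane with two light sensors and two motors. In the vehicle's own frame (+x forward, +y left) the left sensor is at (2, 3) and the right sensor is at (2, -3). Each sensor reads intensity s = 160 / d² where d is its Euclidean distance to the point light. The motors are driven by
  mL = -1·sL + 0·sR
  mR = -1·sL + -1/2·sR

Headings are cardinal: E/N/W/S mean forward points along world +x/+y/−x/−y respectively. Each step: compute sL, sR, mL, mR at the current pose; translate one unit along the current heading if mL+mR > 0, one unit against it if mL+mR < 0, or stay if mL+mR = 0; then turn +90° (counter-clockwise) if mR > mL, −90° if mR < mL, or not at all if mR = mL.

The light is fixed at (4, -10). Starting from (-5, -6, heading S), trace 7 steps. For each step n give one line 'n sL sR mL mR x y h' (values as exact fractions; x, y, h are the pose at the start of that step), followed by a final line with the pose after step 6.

0 4 40/37 -4 -168/37 -5 -6 S
1 32/25 32/37 -32/25 -1584/925 -5 -5 W
2 16/17 80/37 -16/17 -1272/629 -4 -5 N
3 32/17 160/37 -32/17 -2544/629 -4 -6 E
4 4 40/37 -4 -168/37 -5 -6 S
5 32/25 32/37 -32/25 -1584/925 -5 -5 W
6 16/17 80/37 -16/17 -1272/629 -4 -5 N
final -4 -6 E

n=0: pose=(-5,-6,S); sL=4, sR=40/37; mL=-4, mR=-168/37; mL+mR=-316/37 → advance -1; mR−mL=-20/37 → turn -1·90°
n=1: pose=(-5,-5,W); sL=32/25, sR=32/37; mL=-32/25, mR=-1584/925; mL+mR=-2768/925 → advance -1; mR−mL=-16/37 → turn -1·90°
n=2: pose=(-4,-5,N); sL=16/17, sR=80/37; mL=-16/17, mR=-1272/629; mL+mR=-1864/629 → advance -1; mR−mL=-40/37 → turn -1·90°
n=3: pose=(-4,-6,E); sL=32/17, sR=160/37; mL=-32/17, mR=-2544/629; mL+mR=-3728/629 → advance -1; mR−mL=-80/37 → turn -1·90°
n=4: pose=(-5,-6,S); sL=4, sR=40/37; mL=-4, mR=-168/37; mL+mR=-316/37 → advance -1; mR−mL=-20/37 → turn -1·90°
n=5: pose=(-5,-5,W); sL=32/25, sR=32/37; mL=-32/25, mR=-1584/925; mL+mR=-2768/925 → advance -1; mR−mL=-16/37 → turn -1·90°
n=6: pose=(-4,-5,N); sL=16/17, sR=80/37; mL=-16/17, mR=-1272/629; mL+mR=-1864/629 → advance -1; mR−mL=-40/37 → turn -1·90°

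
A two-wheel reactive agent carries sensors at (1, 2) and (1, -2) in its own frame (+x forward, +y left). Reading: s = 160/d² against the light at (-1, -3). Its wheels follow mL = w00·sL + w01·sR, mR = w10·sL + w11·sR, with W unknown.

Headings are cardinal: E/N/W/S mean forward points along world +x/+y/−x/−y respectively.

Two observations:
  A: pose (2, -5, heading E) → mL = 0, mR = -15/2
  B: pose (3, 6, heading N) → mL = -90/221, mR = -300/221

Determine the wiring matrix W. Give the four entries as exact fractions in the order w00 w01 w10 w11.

1/2 -1 -1/2 -1/2

obs A: pose=(2,-5,E) → sL=10, sR=5, mL=0, mR=-15/2
obs B: pose=(3,6,N) → sL=20/13, sR=20/17, mL=-90/221, mR=-300/221
sensor matrix S = [[10, 5], [20/13, 20/17]]; det S = 900/221
solve [mL_A; mL_B] = S·[w00; w01] and [mR_A; mR_B] = S·[w10; w11]:
  w00 = 1/2, w01 = -1, w10 = -1/2, w11 = -1/2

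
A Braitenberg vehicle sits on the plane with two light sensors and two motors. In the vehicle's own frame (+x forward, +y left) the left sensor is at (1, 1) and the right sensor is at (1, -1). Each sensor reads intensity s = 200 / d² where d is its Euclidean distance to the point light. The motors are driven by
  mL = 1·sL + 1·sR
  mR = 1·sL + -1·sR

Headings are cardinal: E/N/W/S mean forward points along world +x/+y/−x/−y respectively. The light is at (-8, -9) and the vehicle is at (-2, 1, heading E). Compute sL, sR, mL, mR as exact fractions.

left sensor world pos  = (-1, 2); dL² = 170
right sensor world pos = (-1, 0); dR² = 130
sL = 200/170 = 20/17
sR = 200/130 = 20/13
mL = 1·sL + 1·sR = 600/221
mR = 1·sL + -1·sR = -80/221

20/17 20/13 600/221 -80/221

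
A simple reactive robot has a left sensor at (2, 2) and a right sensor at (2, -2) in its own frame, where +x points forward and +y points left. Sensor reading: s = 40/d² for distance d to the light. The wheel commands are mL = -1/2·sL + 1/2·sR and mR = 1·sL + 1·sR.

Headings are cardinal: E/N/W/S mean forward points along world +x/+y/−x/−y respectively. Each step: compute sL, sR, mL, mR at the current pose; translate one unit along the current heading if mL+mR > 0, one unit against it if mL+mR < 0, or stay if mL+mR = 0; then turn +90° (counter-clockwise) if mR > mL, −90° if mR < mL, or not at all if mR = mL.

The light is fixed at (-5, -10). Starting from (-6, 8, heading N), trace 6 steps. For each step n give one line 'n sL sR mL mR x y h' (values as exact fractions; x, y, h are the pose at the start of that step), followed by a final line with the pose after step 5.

n=0: pose=(-6,8,N); sL=40/409, sR=40/401; mL=160/164009, mR=32400/164009; mL+mR=32560/164009 → advance +1; mR−mL=32240/164009 → turn +1·90°
n=1: pose=(-6,9,W); sL=20/149, sR=4/45; mL=-152/6705, mR=1496/6705; mL+mR=448/2235 → advance +1; mR−mL=1648/6705 → turn +1·90°
n=2: pose=(-7,9,S); sL=40/289, sR=8/61; mL=-64/17629, mR=4752/17629; mL+mR=4688/17629 → advance +1; mR−mL=4816/17629 → turn +1·90°
n=3: pose=(-7,8,E); sL=1/10, sR=5/32; mL=9/320, mR=41/160; mL+mR=91/320 → advance +1; mR−mL=73/320 → turn +1·90°
n=4: pose=(-6,8,N); sL=40/409, sR=40/401; mL=160/164009, mR=32400/164009; mL+mR=32560/164009 → advance +1; mR−mL=32240/164009 → turn +1·90°
n=5: pose=(-6,9,W); sL=20/149, sR=4/45; mL=-152/6705, mR=1496/6705; mL+mR=448/2235 → advance +1; mR−mL=1648/6705 → turn +1·90°

0 40/409 40/401 160/164009 32400/164009 -6 8 N
1 20/149 4/45 -152/6705 1496/6705 -6 9 W
2 40/289 8/61 -64/17629 4752/17629 -7 9 S
3 1/10 5/32 9/320 41/160 -7 8 E
4 40/409 40/401 160/164009 32400/164009 -6 8 N
5 20/149 4/45 -152/6705 1496/6705 -6 9 W
final -7 9 S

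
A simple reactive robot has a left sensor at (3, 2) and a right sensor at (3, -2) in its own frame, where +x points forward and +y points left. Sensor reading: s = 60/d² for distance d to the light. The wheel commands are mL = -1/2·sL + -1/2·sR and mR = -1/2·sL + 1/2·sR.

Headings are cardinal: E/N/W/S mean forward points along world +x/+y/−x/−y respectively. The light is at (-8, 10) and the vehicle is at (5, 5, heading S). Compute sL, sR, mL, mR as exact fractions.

60/289 12/37 -2844/10693 624/10693

left sensor world pos  = (7, 2); dL² = 289
right sensor world pos = (3, 2); dR² = 185
sL = 60/289 = 60/289
sR = 60/185 = 12/37
mL = -1/2·sL + -1/2·sR = -2844/10693
mR = -1/2·sL + 1/2·sR = 624/10693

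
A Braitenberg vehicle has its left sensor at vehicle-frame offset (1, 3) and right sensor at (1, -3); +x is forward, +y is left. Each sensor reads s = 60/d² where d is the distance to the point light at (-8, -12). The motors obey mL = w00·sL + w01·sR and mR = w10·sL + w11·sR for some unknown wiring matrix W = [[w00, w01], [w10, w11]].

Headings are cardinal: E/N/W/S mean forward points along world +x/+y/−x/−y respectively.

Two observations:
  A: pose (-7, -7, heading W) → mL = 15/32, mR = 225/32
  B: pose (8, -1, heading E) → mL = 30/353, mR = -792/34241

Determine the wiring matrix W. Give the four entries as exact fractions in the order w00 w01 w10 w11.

0 1/2 1/2 -1/2

obs A: pose=(-7,-7,W) → sL=15, sR=15/16, mL=15/32, mR=225/32
obs B: pose=(8,-1,E) → sL=12/97, sR=60/353, mL=30/353, mR=-792/34241
sensor matrix S = [[15, 15/16], [12/97, 60/353]]; det S = 333315/136964
solve [mL_A; mL_B] = S·[w00; w01] and [mR_A; mR_B] = S·[w10; w11]:
  w00 = 0, w01 = 1/2, w10 = 1/2, w11 = -1/2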